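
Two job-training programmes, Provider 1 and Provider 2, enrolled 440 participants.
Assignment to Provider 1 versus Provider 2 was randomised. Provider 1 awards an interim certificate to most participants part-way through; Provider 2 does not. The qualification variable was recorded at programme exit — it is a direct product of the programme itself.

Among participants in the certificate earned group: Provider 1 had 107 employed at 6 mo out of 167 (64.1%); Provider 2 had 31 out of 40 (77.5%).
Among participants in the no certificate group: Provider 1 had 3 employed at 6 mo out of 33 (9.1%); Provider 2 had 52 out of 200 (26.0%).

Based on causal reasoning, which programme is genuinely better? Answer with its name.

Provider 1

Qualification attained during the programme lies on the pathway programme → qualification attained during the programme → outcome, so adjusting for it blocks the indirect effect. For the total causal effect of programme, use the unadjusted pooled rates.
Pooled: Provider 1 55.0% vs Provider 2 34.6%; Provider 1 is higher overall.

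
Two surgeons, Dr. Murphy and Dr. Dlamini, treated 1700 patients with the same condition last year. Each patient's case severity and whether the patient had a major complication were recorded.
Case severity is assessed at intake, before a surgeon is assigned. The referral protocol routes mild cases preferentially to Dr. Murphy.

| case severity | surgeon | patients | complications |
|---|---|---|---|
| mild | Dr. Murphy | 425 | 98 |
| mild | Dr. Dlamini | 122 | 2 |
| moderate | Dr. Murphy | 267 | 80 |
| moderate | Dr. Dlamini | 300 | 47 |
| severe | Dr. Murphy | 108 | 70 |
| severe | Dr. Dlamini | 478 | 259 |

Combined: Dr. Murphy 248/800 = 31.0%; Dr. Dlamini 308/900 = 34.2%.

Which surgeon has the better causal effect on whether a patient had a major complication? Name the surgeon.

Since case severity is a pre-existing factor (not a product of the surgeon) and it affects the outcome on its own, it is a confounder. The stratified rates, not the pooled rate, identify the causal effect.
Within each level — mild: 23.1% vs 1.6%; moderate: 30.0% vs 15.7%; severe: 64.8% vs 54.2% — Dr. Dlamini is lower every time.

Dr. Dlamini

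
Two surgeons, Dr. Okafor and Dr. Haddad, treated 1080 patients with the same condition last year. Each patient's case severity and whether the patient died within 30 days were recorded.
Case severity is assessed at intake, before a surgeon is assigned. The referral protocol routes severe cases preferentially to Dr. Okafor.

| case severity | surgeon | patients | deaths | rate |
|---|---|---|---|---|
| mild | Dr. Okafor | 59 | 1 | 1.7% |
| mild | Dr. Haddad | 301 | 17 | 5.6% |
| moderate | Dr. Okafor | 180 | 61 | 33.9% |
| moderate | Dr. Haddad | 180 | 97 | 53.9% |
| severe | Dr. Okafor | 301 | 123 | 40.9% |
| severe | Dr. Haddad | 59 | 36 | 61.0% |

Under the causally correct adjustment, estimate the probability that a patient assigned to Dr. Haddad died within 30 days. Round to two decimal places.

0.40

Case severity satisfies the back-door criterion: it is not a descendant of the surgeon, and it blocks the spurious path from surgeon to outcome. Adjusting for it (i.e., using the within-case severity rates) gives the causal effect.
Standardising Dr. Haddad to the population case severity mix: 0.333·17/301 + 0.333·97/180 + 0.333·36/59 = 0.402.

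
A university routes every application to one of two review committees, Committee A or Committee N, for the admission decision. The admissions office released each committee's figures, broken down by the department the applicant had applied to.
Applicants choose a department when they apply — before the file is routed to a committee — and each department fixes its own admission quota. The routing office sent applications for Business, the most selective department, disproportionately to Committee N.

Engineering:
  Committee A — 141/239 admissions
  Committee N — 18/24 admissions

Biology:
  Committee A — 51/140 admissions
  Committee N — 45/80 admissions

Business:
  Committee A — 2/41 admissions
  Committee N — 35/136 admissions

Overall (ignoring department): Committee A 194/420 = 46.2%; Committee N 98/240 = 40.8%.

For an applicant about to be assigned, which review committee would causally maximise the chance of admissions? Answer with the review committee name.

Committee N

Within every department level Committee N has the higher rate, yet pooled Committee A does — Simpson's reversal.
Nothing the review committee does changes department; the imbalance is an allocation artefact. With department also predicting the outcome, the pooled figure is confounded, and the within-stratum comparison is the causal one.
Within each level — Engineering: 59.0% vs 75.0%; Biology: 36.4% vs 56.2%; Business: 4.9% vs 25.7% — Committee N is higher every time.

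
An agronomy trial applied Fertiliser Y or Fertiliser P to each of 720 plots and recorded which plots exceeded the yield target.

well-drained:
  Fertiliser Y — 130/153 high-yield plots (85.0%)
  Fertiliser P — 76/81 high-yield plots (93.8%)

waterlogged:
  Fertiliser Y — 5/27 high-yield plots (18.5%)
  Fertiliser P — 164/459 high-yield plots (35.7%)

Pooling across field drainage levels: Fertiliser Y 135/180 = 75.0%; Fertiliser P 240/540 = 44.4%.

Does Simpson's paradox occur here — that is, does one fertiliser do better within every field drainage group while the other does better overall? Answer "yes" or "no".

yes

Within each field drainage level (well-drained 85.0% vs 93.8%; waterlogged 18.5% vs 35.7%), Fertiliser P has the higher rate every time. Pooled: 75.0% vs 44.4% — Fertiliser Y has the higher rate overall. The two comparisons disagree.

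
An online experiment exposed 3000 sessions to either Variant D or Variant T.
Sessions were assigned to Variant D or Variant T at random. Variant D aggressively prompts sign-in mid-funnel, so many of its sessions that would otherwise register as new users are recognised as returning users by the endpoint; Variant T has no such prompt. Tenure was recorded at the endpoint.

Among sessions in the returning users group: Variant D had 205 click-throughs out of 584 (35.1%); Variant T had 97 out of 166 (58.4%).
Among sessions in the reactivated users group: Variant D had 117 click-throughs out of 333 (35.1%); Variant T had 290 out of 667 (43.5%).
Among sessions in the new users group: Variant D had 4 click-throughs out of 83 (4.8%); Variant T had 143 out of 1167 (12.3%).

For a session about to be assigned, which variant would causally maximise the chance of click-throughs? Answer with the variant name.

Variant D

The stratified and pooled comparisons disagree (Variant T wins within each user tenure; Variant D wins overall), so the answer turns on the causal role of user tenure.
Because the variant influences user tenure, user tenure is a post-treatment mediator, not a confounder. Stratifying on it would bias the estimate; the causal effect is the crude pooled difference.
Pooled: Variant D 32.6% vs Variant T 26.5%; Variant D is higher overall.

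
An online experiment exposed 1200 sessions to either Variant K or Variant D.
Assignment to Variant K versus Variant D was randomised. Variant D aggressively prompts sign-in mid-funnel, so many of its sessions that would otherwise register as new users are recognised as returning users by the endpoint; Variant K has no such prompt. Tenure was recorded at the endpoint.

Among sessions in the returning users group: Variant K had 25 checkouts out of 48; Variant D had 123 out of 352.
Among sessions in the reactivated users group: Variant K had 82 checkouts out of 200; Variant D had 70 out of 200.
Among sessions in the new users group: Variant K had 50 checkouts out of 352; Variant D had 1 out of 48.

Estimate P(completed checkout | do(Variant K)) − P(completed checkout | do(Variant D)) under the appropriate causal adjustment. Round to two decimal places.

-0.06

Variant K is higher inside every user tenure stratum but Variant D is higher in aggregate. Whether to stratify depends on how user tenure relates to the variant.
User tenure is downstream of the variant. One should not condition on a consequence of treatment, so the overall rates are the right comparison.
The causal difference is the pooled difference: 0.262 − 0.323 = -0.062.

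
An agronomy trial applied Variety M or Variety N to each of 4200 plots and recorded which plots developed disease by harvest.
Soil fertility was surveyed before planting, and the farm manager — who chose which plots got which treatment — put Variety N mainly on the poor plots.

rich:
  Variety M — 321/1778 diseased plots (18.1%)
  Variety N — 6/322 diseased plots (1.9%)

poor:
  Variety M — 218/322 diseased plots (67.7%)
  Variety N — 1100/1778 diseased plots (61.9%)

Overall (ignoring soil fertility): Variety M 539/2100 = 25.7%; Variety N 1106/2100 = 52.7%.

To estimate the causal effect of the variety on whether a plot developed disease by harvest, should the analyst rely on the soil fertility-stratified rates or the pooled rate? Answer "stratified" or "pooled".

Soil fertility satisfies the back-door criterion: it is not a descendant of the variety, and it blocks the spurious path from variety to outcome. Adjusting for it (i.e., using the within-soil fertility rates) gives the causal effect.
Within each level — rich: 18.1% vs 1.9%; poor: 67.7% vs 61.9% — Variety N is lower every time.

stratified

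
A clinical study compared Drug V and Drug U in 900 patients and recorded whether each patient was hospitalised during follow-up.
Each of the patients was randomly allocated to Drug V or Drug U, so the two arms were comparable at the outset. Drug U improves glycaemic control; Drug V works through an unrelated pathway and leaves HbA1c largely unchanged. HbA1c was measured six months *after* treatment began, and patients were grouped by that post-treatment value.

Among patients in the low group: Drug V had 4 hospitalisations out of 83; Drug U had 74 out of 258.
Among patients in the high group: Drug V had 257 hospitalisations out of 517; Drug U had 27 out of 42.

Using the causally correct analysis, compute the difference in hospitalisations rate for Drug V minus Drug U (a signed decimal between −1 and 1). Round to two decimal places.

The HbA1c-specific comparison favours Drug V throughout, but the pooled figures favour Drug U. The question is whether to condition on HbA1c.
HbA1c is recorded after the drug and is itself shifted by it — it sits on the causal path from drug to outcome. Conditioning on a mediator would strip out part of the effect we want; the pooled comparison gives the total causal effect.
The causal difference is the pooled difference: 0.435 − 0.337 = +0.098.

+0.10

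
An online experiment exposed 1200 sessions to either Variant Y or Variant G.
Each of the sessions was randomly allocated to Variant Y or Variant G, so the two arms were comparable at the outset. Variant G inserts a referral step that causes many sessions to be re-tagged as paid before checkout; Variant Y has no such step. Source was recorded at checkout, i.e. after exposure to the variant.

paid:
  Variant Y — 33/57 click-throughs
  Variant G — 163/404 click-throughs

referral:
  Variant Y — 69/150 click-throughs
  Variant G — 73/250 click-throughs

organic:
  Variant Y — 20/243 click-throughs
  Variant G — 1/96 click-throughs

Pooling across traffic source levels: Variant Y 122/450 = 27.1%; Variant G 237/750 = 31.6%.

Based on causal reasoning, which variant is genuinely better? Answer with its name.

Variant G

Variant Y is higher inside every traffic source stratum but Variant G is higher in aggregate. Whether to stratify depends on how traffic source relates to the variant.
The distribution of traffic source is itself part of what the variant does — it is an intermediate outcome. Holding it fixed would remove that part of the effect; the total effect is the pooled difference.
Pooled: Variant Y 27.1% vs Variant G 31.6%; Variant G is higher overall.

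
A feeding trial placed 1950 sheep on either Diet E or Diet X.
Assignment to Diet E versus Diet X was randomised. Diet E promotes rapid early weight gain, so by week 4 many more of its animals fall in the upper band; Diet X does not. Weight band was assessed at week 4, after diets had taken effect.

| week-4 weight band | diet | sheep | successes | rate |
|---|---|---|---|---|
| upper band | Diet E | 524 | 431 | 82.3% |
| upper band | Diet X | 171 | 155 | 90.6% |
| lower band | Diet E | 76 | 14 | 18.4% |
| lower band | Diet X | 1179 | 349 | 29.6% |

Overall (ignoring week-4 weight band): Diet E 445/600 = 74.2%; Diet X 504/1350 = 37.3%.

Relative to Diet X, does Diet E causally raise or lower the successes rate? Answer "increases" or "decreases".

Within every week-4 weight band level Diet X has the higher rate, yet pooled Diet E does — Simpson's reversal.
Week-4 weight band here is a post-treatment variable shaped by the diet; conditioning on it would introduce bias rather than remove it. The overall comparison is the causal one.
Pooled: Diet E 74.2% vs Diet X 37.3%; Diet E is higher overall.

increases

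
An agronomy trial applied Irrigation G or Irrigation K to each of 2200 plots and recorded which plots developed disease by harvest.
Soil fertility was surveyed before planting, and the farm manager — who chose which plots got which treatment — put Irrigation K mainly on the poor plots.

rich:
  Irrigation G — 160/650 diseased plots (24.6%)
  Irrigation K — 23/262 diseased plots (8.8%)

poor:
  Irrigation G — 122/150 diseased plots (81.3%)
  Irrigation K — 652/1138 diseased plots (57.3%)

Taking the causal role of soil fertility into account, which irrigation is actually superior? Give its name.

Irrigation K

Within every soil fertility level Irrigation K has the lower rate, yet pooled Irrigation G does — Simpson's reversal.
Nothing the irrigation does changes soil fertility; the imbalance is an allocation artefact. With soil fertility also predicting the outcome, the pooled figure is confounded, and the within-stratum comparison is the causal one.
Within each level — rich: 24.6% vs 8.8%; poor: 81.3% vs 57.3% — Irrigation K is lower every time.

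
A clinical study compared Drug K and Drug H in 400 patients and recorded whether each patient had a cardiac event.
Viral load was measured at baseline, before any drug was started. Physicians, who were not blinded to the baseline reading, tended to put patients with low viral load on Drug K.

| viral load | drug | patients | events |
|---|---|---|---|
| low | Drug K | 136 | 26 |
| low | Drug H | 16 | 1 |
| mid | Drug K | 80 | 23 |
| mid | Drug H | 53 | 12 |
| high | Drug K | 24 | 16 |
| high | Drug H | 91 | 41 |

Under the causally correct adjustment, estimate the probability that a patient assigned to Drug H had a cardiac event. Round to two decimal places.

Since viral load is a pre-existing factor (not a product of the drug) and it affects the outcome on its own, it is a confounder. The stratified rates, not the pooled rate, identify the causal effect.
Standardising Drug H to the population viral load mix: 0.380·1/16 + 0.333·12/53 + 0.287·41/91 = 0.229.

0.23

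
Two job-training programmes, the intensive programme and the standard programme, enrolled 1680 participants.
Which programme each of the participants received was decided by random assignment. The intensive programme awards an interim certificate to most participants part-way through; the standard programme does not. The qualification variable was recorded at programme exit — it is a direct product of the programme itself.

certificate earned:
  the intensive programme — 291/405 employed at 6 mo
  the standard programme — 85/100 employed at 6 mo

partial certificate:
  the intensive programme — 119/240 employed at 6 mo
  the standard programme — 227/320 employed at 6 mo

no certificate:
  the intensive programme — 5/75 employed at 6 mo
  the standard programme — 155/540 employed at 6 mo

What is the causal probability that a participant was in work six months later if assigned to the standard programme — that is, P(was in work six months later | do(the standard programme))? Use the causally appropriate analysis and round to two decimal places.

The qualification attained during the programme-specific comparison favours the standard programme throughout, but the pooled figures favour the intensive programme. The question is whether to condition on qualification attained during the programme.
Stratifying would compare programmes among participants the programmes themselves sorted into qualification attained during the programme groups — a form of selection on an intermediate. The unconditioned pooled rates give the total causal effect.
So P(outcome | do(the standard programme)) is just the pooled rate for the standard programme: 467/960 = 0.486.

0.49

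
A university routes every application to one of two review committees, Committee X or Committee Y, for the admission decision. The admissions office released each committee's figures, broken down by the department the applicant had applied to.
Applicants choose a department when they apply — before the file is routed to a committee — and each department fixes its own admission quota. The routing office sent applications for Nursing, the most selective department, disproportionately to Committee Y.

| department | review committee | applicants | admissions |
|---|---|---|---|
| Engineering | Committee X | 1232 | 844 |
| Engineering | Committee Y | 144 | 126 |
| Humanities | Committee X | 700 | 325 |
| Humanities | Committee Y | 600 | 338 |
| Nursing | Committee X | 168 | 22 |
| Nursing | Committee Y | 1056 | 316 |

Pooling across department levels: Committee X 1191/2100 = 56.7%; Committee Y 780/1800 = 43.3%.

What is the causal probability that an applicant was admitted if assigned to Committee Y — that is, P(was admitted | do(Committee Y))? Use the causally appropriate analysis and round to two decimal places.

0.59

Here department is a common cause — it drives both which review committee a case falls under and the outcome. The crude comparison mixes populations; the stratum-specific rates are the causally relevant ones.
Standardising Committee Y to the population department mix: 0.353·126/144 + 0.333·338/600 + 0.314·316/1056 = 0.590.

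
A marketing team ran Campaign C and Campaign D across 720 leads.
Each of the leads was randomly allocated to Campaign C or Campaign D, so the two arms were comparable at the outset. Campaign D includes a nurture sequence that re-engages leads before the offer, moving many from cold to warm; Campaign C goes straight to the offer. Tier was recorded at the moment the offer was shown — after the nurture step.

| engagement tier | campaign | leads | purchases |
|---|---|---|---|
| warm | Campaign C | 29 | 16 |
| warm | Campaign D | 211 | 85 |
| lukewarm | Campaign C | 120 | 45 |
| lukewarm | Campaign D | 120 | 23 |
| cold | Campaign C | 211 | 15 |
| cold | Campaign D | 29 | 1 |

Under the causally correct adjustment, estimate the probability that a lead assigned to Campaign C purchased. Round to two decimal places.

The engagement tier-specific comparison favours Campaign C throughout, but the pooled figures favour Campaign D. The question is whether to condition on engagement tier.
Because the campaign influences engagement tier, engagement tier is a post-treatment mediator, not a confounder. Stratifying on it would bias the estimate; the causal effect is the crude pooled difference.
So P(outcome | do(Campaign C)) is just the pooled rate for Campaign C: 76/360 = 0.211.

0.21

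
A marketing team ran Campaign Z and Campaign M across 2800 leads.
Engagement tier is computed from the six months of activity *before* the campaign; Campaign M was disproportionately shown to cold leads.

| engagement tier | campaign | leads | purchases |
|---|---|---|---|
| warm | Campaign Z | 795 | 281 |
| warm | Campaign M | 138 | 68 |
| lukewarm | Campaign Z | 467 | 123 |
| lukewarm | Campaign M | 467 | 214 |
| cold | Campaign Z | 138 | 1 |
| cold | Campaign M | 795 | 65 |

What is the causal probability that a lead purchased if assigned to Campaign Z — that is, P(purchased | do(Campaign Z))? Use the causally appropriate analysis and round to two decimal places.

0.21

The stratified and pooled comparisons disagree (Campaign M wins within each engagement tier; Campaign Z wins overall), so the answer turns on the causal role of engagement tier.
Engagement tier satisfies the back-door criterion: it is not a descendant of the campaign, and it blocks the spurious path from campaign to outcome. Adjusting for it (i.e., using the within-engagement tier rates) gives the causal effect.
Standardising Campaign Z to the population engagement tier mix: 0.333·281/795 + 0.334·123/467 + 0.333·1/138 = 0.208.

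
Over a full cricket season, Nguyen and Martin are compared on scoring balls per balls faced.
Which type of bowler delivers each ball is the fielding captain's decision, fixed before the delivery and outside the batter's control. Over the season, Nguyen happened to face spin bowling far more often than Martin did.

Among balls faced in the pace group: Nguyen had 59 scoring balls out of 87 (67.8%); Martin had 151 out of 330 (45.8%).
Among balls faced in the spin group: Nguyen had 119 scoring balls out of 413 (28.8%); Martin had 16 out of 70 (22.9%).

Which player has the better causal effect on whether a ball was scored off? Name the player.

Nguyen

Here bowling type is a common cause — it drives both which player a case falls under and the outcome. The crude comparison mixes populations; the stratum-specific rates are the causally relevant ones.
Within each level — pace: 67.8% vs 45.8%; spin: 28.8% vs 22.9% — Nguyen is higher every time.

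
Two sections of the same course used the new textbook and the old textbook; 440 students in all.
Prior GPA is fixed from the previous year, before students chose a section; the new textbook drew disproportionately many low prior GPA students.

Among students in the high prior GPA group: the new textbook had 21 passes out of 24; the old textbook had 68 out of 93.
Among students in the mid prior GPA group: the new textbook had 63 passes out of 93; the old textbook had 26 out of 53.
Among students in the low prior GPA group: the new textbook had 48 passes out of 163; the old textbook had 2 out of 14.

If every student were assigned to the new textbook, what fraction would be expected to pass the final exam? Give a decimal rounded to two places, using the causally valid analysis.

Within every prior GPA band level the new textbook has the higher rate, yet pooled the old textbook does — Simpson's reversal.
Here prior GPA band is a common cause — it drives both which teaching method a case falls under and the outcome. The crude comparison mixes populations; the stratum-specific rates are the causally relevant ones.
Standardising the new textbook to the population prior GPA band mix: 0.266·21/24 + 0.332·63/93 + 0.402·48/163 = 0.576.

0.58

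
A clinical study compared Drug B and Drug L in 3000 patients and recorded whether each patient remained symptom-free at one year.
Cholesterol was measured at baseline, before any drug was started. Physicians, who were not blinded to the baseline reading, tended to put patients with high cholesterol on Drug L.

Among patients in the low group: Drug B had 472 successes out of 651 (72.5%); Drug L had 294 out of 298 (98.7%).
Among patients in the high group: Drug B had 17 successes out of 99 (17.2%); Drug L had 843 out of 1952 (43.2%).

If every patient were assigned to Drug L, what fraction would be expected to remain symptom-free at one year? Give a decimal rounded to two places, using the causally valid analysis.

The stratified and pooled comparisons disagree (Drug L wins within each cholesterol; Drug B wins overall), so the answer turns on the causal role of cholesterol.
Cholesterol satisfies the back-door criterion: it is not a descendant of the drug, and it blocks the spurious path from drug to outcome. Adjusting for it (i.e., using the within-cholesterol rates) gives the causal effect.
Standardising Drug L to the population cholesterol mix: 0.316·294/298 + 0.684·843/1952 = 0.607.

0.61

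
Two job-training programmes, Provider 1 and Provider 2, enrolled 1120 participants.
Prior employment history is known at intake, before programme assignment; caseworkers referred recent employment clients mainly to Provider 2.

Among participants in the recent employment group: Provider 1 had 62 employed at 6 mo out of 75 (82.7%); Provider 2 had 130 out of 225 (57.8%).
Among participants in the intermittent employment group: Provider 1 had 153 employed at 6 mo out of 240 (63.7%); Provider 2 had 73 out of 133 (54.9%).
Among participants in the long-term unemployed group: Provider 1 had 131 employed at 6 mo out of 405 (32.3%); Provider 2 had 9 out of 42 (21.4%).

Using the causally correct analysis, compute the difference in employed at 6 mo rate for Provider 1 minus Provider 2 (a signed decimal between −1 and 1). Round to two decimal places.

+0.14

Prior employment history differs across programmes for reasons unrelated to any effect of the programme itself, and it separately predicts the outcome — a classic confounder. We must compare within prior employment history levels.
Adjusting over the population distribution of prior employment history: 0.268·(0.827−0.578) + 0.333·(0.637−0.549) + 0.399·(0.323−0.214) = +0.140.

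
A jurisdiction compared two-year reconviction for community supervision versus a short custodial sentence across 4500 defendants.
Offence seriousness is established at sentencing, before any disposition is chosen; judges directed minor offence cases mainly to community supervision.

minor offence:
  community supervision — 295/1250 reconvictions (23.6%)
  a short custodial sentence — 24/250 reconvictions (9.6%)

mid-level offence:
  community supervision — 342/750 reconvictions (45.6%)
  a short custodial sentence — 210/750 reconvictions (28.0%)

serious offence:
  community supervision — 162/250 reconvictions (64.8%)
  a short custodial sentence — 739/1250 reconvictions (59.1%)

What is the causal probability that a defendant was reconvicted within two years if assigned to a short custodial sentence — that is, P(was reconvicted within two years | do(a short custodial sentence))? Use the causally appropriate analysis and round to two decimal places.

Within every offence seriousness level a short custodial sentence has the lower rate, yet pooled community supervision does — Simpson's reversal.
Here offence seriousness is a common cause — it drives both which disposition a case falls under and the outcome. The crude comparison mixes populations; the stratum-specific rates are the causally relevant ones.
Standardising a short custodial sentence to the population offence seriousness mix: 0.333·24/250 + 0.333·210/750 + 0.333·739/1250 = 0.322.

0.32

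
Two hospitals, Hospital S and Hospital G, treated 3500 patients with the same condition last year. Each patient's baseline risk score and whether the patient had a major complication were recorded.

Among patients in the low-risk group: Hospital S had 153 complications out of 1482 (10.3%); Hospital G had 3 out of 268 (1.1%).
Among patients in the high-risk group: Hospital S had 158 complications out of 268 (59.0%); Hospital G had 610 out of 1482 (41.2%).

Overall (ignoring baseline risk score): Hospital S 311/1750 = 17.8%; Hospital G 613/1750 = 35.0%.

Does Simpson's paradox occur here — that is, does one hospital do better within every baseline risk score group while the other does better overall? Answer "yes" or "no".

yes

Within each baseline risk score level (low-risk 10.3% vs 1.1%; high-risk 59.0% vs 41.2%), Hospital G has the lower rate every time. Pooled: 17.8% vs 35.0% — Hospital S has the lower rate overall. The two comparisons disagree.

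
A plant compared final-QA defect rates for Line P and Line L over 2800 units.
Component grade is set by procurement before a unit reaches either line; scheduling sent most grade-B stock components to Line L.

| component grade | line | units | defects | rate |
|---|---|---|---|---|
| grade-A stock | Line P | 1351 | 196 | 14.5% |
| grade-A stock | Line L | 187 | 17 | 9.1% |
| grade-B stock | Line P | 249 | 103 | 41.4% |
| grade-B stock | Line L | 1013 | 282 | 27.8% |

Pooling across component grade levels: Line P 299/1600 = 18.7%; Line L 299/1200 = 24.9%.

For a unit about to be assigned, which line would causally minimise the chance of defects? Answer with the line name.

The component grade-specific comparison favours Line L throughout, but the pooled figures favour Line P. The question is whether to condition on component grade.
Component grade differs across lines for reasons unrelated to any effect of the line itself, and it separately predicts the outcome — a classic confounder. We must compare within component grade levels.
Within each level — grade-A stock: 14.5% vs 9.1%; grade-B stock: 41.4% vs 27.8% — Line L is lower every time.

Line L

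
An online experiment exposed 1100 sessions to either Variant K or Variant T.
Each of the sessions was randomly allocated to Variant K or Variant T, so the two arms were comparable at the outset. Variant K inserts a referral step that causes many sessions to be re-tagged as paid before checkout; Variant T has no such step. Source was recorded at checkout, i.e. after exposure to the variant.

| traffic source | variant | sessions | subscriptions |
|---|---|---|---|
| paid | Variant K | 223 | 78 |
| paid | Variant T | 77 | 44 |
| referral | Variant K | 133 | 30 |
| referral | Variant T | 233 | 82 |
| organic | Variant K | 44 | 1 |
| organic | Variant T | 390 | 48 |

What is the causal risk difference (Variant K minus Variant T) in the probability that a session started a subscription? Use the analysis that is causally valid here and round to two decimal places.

+0.02

Traffic source lies on the pathway variant → traffic source → outcome, so adjusting for it blocks the indirect effect. For the total causal effect of variant, use the unadjusted pooled rates.
The causal difference is the pooled difference: 0.273 − 0.249 = +0.024.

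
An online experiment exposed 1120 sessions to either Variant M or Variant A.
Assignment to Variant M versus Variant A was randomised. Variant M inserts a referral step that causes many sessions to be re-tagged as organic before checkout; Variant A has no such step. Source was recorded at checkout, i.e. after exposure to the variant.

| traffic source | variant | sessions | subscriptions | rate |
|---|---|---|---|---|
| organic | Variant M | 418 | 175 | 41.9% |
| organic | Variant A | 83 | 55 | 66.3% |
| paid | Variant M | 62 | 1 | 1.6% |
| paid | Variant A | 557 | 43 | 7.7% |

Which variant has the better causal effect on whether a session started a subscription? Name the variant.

Variant M

Because the variant influences traffic source, traffic source is a post-treatment mediator, not a confounder. Stratifying on it would bias the estimate; the causal effect is the crude pooled difference.
Pooled: Variant M 36.7% vs Variant A 15.3%; Variant M is higher overall.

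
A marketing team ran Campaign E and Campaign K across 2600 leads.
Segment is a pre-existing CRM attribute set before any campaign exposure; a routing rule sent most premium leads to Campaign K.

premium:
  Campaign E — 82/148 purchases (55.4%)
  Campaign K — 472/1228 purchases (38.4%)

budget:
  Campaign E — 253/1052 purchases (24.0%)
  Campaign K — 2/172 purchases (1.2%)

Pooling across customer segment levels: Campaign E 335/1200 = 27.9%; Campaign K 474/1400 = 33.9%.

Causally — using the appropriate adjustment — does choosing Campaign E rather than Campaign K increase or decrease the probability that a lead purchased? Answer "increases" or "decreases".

The imbalance in customer segment arose from how leads were allocated, not from anything the campaign did; and customer segment independently affects the outcome. The pooled gap is confounded — condition on customer segment.
Within each level — premium: 55.4% vs 38.4%; budget: 24.0% vs 1.2% — Campaign E is higher every time.

increases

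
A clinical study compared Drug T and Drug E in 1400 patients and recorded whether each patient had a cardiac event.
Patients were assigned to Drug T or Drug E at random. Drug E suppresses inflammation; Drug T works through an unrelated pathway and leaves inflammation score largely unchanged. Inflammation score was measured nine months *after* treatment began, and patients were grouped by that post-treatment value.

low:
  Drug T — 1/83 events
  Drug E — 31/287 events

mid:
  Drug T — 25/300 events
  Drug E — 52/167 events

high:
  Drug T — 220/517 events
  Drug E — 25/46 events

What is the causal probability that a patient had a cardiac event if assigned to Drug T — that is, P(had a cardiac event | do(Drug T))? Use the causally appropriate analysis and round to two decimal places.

Within every inflammation score level Drug T has the lower rate, yet pooled Drug E does — Simpson's reversal.
Inflammation score is recorded after the drug and is itself shifted by it — it sits on the causal path from drug to outcome. Conditioning on a mediator would strip out part of the effect we want; the pooled comparison gives the total causal effect.
So P(outcome | do(Drug T)) is just the pooled rate for Drug T: 246/900 = 0.273.

0.27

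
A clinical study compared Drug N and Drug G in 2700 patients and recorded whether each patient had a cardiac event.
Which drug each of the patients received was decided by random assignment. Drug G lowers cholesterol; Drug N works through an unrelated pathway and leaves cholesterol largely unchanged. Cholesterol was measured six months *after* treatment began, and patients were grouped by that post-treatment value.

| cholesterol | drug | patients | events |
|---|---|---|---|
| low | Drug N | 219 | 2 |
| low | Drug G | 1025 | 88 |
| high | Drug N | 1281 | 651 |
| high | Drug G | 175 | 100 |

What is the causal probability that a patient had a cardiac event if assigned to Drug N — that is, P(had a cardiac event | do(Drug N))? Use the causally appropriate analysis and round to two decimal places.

0.44

Cholesterol is recorded after the drug and is itself shifted by it — it sits on the causal path from drug to outcome. Conditioning on a mediator would strip out part of the effect we want; the pooled comparison gives the total causal effect.
So P(outcome | do(Drug N)) is just the pooled rate for Drug N: 653/1500 = 0.435.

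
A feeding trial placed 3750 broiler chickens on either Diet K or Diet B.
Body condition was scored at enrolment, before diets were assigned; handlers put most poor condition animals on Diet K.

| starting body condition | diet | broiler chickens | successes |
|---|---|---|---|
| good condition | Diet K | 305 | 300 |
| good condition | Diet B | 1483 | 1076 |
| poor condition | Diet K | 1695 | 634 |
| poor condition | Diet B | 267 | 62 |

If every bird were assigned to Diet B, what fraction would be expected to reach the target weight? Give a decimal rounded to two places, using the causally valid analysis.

0.47

The stratified and pooled comparisons disagree (Diet K wins within each starting body condition; Diet B wins overall), so the answer turns on the causal role of starting body condition.
Starting body condition is set before the diet has any effect — it is not caused by the diet — and it independently drives the outcome. That makes it a confounder, so the causal comparison is within starting body condition levels.
Standardising Diet B to the population starting body condition mix: 0.477·1076/1483 + 0.523·62/267 = 0.467.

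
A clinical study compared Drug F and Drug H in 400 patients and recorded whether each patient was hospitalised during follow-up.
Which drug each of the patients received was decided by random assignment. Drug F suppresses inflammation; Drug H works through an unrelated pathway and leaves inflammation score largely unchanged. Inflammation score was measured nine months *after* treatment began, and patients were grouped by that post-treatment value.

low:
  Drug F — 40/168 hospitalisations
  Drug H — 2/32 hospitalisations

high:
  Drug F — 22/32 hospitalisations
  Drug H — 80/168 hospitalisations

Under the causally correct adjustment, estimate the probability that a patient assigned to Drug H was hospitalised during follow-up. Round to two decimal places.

Inflammation score here is a post-treatment variable shaped by the drug; conditioning on it would introduce bias rather than remove it. The overall comparison is the causal one.
So P(outcome | do(Drug H)) is just the pooled rate for Drug H: 82/200 = 0.410.

0.41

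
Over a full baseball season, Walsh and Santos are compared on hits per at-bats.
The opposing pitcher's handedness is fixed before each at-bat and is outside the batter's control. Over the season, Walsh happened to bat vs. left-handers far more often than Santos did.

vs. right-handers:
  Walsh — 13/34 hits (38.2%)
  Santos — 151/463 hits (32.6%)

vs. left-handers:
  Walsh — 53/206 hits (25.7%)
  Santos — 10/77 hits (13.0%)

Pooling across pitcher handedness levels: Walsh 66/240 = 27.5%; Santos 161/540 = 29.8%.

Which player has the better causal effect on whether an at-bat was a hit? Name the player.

The pitcher handedness-specific comparison favours Walsh throughout, but the pooled figures favour Santos. The question is whether to condition on pitcher handedness.
Pitcher handedness satisfies the back-door criterion: it is not a descendant of the player, and it blocks the spurious path from player to outcome. Adjusting for it (i.e., using the within-pitcher handedness rates) gives the causal effect.
Within each level — vs. right-handers: 38.2% vs 32.6%; vs. left-handers: 25.7% vs 13.0% — Walsh is higher every time.

Walsh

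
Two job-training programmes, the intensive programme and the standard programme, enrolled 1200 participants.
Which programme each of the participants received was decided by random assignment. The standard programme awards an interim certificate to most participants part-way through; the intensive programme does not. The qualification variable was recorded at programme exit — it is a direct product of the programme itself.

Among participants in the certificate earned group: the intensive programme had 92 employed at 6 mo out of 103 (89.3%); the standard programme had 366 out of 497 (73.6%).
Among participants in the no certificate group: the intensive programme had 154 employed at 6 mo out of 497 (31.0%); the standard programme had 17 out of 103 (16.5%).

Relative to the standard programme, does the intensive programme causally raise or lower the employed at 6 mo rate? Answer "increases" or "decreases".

decreases

Qualification attained during the programme here is a post-treatment variable shaped by the programme; conditioning on it would introduce bias rather than remove it. The overall comparison is the causal one.
Pooled: the intensive programme 41.0% vs the standard programme 63.8%; the standard programme is higher overall.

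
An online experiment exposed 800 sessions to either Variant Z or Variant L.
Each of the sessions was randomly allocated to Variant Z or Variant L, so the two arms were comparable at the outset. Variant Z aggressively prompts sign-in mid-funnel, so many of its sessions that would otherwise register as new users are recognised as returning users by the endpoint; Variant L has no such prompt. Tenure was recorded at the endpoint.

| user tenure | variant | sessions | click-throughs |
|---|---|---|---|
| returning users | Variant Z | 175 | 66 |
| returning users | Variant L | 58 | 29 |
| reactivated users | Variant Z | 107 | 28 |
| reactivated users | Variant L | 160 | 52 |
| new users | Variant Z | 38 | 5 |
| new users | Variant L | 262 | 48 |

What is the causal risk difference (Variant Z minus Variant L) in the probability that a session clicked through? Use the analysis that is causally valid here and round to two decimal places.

The distribution of user tenure is itself part of what the variant does — it is an intermediate outcome. Holding it fixed would remove that part of the effect; the total effect is the pooled difference.
The causal difference is the pooled difference: 0.309 − 0.269 = +0.041.

+0.04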